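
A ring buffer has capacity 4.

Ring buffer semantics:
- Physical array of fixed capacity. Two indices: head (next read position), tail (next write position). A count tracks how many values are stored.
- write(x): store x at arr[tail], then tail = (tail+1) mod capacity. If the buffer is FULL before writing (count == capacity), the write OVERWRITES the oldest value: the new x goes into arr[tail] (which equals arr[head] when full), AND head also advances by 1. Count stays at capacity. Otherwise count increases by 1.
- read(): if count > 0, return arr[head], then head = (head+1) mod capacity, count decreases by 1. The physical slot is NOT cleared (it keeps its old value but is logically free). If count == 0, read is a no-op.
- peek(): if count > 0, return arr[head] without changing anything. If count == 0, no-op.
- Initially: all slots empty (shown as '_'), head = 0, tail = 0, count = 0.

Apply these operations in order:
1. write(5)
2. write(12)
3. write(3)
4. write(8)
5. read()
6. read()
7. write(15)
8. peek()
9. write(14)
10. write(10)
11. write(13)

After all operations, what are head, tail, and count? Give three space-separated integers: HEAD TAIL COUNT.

After op 1 (write(5)): arr=[5 _ _ _] head=0 tail=1 count=1
After op 2 (write(12)): arr=[5 12 _ _] head=0 tail=2 count=2
After op 3 (write(3)): arr=[5 12 3 _] head=0 tail=3 count=3
After op 4 (write(8)): arr=[5 12 3 8] head=0 tail=0 count=4
After op 5 (read()): arr=[5 12 3 8] head=1 tail=0 count=3
After op 6 (read()): arr=[5 12 3 8] head=2 tail=0 count=2
After op 7 (write(15)): arr=[15 12 3 8] head=2 tail=1 count=3
After op 8 (peek()): arr=[15 12 3 8] head=2 tail=1 count=3
After op 9 (write(14)): arr=[15 14 3 8] head=2 tail=2 count=4
After op 10 (write(10)): arr=[15 14 10 8] head=3 tail=3 count=4
After op 11 (write(13)): arr=[15 14 10 13] head=0 tail=0 count=4

Answer: 0 0 4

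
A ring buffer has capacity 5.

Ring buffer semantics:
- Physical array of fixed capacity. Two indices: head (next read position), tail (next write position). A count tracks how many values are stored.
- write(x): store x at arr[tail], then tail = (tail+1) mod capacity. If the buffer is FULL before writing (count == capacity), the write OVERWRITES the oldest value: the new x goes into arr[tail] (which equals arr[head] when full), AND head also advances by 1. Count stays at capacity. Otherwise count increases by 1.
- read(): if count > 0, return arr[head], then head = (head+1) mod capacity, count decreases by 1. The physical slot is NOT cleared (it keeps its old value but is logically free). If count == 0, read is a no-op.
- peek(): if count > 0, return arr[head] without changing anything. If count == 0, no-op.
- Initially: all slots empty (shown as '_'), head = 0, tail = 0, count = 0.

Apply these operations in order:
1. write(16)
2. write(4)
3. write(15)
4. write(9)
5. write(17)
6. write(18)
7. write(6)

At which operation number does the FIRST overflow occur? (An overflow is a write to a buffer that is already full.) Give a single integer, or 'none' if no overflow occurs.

After op 1 (write(16)): arr=[16 _ _ _ _] head=0 tail=1 count=1
After op 2 (write(4)): arr=[16 4 _ _ _] head=0 tail=2 count=2
After op 3 (write(15)): arr=[16 4 15 _ _] head=0 tail=3 count=3
After op 4 (write(9)): arr=[16 4 15 9 _] head=0 tail=4 count=4
After op 5 (write(17)): arr=[16 4 15 9 17] head=0 tail=0 count=5
After op 6 (write(18)): arr=[18 4 15 9 17] head=1 tail=1 count=5
After op 7 (write(6)): arr=[18 6 15 9 17] head=2 tail=2 count=5

Answer: 6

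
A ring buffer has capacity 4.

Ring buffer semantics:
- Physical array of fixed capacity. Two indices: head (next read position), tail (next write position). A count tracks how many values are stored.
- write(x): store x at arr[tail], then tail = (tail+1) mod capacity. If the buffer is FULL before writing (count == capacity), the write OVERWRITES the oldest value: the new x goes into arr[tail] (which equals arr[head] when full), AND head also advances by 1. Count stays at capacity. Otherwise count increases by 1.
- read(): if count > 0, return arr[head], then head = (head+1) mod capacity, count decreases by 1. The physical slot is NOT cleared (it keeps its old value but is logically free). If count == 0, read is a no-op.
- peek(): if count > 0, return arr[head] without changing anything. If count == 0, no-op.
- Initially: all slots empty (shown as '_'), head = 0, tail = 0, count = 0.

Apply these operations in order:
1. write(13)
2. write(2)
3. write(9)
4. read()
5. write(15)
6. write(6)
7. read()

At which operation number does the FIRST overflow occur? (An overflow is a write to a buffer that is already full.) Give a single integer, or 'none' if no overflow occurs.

After op 1 (write(13)): arr=[13 _ _ _] head=0 tail=1 count=1
After op 2 (write(2)): arr=[13 2 _ _] head=0 tail=2 count=2
After op 3 (write(9)): arr=[13 2 9 _] head=0 tail=3 count=3
After op 4 (read()): arr=[13 2 9 _] head=1 tail=3 count=2
After op 5 (write(15)): arr=[13 2 9 15] head=1 tail=0 count=3
After op 6 (write(6)): arr=[6 2 9 15] head=1 tail=1 count=4
After op 7 (read()): arr=[6 2 9 15] head=2 tail=1 count=3

Answer: none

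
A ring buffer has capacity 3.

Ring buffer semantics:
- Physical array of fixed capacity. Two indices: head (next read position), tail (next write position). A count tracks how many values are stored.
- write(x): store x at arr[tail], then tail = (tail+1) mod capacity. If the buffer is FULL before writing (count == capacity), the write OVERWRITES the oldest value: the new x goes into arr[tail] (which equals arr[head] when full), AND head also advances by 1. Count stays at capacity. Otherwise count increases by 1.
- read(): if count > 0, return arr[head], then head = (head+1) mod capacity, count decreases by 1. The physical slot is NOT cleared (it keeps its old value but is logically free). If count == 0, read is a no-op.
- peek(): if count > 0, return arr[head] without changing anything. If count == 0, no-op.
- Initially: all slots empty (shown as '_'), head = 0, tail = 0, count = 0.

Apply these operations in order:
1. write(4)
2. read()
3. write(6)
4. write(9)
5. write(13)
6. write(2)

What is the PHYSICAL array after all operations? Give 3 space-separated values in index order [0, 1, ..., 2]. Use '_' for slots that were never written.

Answer: 13 2 9

Derivation:
After op 1 (write(4)): arr=[4 _ _] head=0 tail=1 count=1
After op 2 (read()): arr=[4 _ _] head=1 tail=1 count=0
After op 3 (write(6)): arr=[4 6 _] head=1 tail=2 count=1
After op 4 (write(9)): arr=[4 6 9] head=1 tail=0 count=2
After op 5 (write(13)): arr=[13 6 9] head=1 tail=1 count=3
After op 6 (write(2)): arr=[13 2 9] head=2 tail=2 count=3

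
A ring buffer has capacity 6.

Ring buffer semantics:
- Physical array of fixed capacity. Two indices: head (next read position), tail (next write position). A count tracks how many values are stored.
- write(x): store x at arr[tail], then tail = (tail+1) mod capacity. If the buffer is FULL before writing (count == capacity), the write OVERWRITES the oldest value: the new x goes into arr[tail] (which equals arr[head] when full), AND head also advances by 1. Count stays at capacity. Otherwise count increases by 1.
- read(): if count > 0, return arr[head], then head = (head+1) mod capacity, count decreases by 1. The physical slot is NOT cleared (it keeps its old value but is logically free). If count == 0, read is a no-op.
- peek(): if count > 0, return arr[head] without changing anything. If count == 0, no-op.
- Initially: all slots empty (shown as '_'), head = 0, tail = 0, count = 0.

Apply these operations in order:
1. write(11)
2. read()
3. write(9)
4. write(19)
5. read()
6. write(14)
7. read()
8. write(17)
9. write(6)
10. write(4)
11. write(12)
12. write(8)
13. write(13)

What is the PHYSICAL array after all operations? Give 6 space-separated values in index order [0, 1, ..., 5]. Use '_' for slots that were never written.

Answer: 4 12 8 13 17 6

Derivation:
After op 1 (write(11)): arr=[11 _ _ _ _ _] head=0 tail=1 count=1
After op 2 (read()): arr=[11 _ _ _ _ _] head=1 tail=1 count=0
After op 3 (write(9)): arr=[11 9 _ _ _ _] head=1 tail=2 count=1
After op 4 (write(19)): arr=[11 9 19 _ _ _] head=1 tail=3 count=2
After op 5 (read()): arr=[11 9 19 _ _ _] head=2 tail=3 count=1
After op 6 (write(14)): arr=[11 9 19 14 _ _] head=2 tail=4 count=2
After op 7 (read()): arr=[11 9 19 14 _ _] head=3 tail=4 count=1
After op 8 (write(17)): arr=[11 9 19 14 17 _] head=3 tail=5 count=2
After op 9 (write(6)): arr=[11 9 19 14 17 6] head=3 tail=0 count=3
After op 10 (write(4)): arr=[4 9 19 14 17 6] head=3 tail=1 count=4
After op 11 (write(12)): arr=[4 12 19 14 17 6] head=3 tail=2 count=5
After op 12 (write(8)): arr=[4 12 8 14 17 6] head=3 tail=3 count=6
After op 13 (write(13)): arr=[4 12 8 13 17 6] head=4 tail=4 count=6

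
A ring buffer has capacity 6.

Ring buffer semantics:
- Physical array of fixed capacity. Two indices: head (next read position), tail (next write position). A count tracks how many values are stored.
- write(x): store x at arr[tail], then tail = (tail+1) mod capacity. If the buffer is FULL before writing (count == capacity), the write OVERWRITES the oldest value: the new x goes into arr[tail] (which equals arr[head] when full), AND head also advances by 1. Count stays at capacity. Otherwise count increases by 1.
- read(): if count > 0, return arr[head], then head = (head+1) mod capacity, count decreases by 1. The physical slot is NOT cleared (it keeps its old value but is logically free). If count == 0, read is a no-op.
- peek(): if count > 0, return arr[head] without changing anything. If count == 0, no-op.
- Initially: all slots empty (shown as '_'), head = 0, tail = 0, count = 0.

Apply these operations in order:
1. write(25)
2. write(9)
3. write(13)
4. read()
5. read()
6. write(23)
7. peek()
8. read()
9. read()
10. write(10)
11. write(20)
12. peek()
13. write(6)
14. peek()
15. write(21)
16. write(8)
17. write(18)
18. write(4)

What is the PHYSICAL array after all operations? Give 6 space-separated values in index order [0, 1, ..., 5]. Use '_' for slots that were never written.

After op 1 (write(25)): arr=[25 _ _ _ _ _] head=0 tail=1 count=1
After op 2 (write(9)): arr=[25 9 _ _ _ _] head=0 tail=2 count=2
After op 3 (write(13)): arr=[25 9 13 _ _ _] head=0 tail=3 count=3
After op 4 (read()): arr=[25 9 13 _ _ _] head=1 tail=3 count=2
After op 5 (read()): arr=[25 9 13 _ _ _] head=2 tail=3 count=1
After op 6 (write(23)): arr=[25 9 13 23 _ _] head=2 tail=4 count=2
After op 7 (peek()): arr=[25 9 13 23 _ _] head=2 tail=4 count=2
After op 8 (read()): arr=[25 9 13 23 _ _] head=3 tail=4 count=1
After op 9 (read()): arr=[25 9 13 23 _ _] head=4 tail=4 count=0
After op 10 (write(10)): arr=[25 9 13 23 10 _] head=4 tail=5 count=1
After op 11 (write(20)): arr=[25 9 13 23 10 20] head=4 tail=0 count=2
After op 12 (peek()): arr=[25 9 13 23 10 20] head=4 tail=0 count=2
After op 13 (write(6)): arr=[6 9 13 23 10 20] head=4 tail=1 count=3
After op 14 (peek()): arr=[6 9 13 23 10 20] head=4 tail=1 count=3
After op 15 (write(21)): arr=[6 21 13 23 10 20] head=4 tail=2 count=4
After op 16 (write(8)): arr=[6 21 8 23 10 20] head=4 tail=3 count=5
After op 17 (write(18)): arr=[6 21 8 18 10 20] head=4 tail=4 count=6
After op 18 (write(4)): arr=[6 21 8 18 4 20] head=5 tail=5 count=6

Answer: 6 21 8 18 4 20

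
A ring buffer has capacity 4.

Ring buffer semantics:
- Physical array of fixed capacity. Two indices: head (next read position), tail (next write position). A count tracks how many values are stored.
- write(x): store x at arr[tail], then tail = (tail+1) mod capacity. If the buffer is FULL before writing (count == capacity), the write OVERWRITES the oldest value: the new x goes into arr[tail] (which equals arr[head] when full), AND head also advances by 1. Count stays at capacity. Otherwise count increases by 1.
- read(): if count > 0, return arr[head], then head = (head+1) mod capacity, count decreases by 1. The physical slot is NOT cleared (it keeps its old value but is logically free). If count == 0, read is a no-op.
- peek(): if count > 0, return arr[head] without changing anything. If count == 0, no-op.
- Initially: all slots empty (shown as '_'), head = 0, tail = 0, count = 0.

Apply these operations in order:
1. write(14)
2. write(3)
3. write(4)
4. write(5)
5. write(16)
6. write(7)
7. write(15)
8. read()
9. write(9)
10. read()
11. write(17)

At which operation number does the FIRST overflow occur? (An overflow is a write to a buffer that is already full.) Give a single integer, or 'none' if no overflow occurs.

After op 1 (write(14)): arr=[14 _ _ _] head=0 tail=1 count=1
After op 2 (write(3)): arr=[14 3 _ _] head=0 tail=2 count=2
After op 3 (write(4)): arr=[14 3 4 _] head=0 tail=3 count=3
After op 4 (write(5)): arr=[14 3 4 5] head=0 tail=0 count=4
After op 5 (write(16)): arr=[16 3 4 5] head=1 tail=1 count=4
After op 6 (write(7)): arr=[16 7 4 5] head=2 tail=2 count=4
After op 7 (write(15)): arr=[16 7 15 5] head=3 tail=3 count=4
After op 8 (read()): arr=[16 7 15 5] head=0 tail=3 count=3
After op 9 (write(9)): arr=[16 7 15 9] head=0 tail=0 count=4
After op 10 (read()): arr=[16 7 15 9] head=1 tail=0 count=3
After op 11 (write(17)): arr=[17 7 15 9] head=1 tail=1 count=4

Answer: 5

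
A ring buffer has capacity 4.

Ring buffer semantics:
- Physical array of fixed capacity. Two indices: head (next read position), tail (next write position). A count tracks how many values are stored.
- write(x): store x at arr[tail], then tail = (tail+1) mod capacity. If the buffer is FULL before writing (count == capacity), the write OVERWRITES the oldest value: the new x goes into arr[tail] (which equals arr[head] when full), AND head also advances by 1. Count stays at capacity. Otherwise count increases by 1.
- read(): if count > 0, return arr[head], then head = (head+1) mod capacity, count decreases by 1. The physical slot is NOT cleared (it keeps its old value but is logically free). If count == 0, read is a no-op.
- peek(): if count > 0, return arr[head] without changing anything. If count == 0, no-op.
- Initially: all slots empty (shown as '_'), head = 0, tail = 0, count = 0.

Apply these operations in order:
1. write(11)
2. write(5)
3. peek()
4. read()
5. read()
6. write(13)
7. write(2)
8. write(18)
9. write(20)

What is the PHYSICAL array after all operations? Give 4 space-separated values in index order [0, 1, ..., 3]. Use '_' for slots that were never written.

Answer: 18 20 13 2

Derivation:
After op 1 (write(11)): arr=[11 _ _ _] head=0 tail=1 count=1
After op 2 (write(5)): arr=[11 5 _ _] head=0 tail=2 count=2
After op 3 (peek()): arr=[11 5 _ _] head=0 tail=2 count=2
After op 4 (read()): arr=[11 5 _ _] head=1 tail=2 count=1
After op 5 (read()): arr=[11 5 _ _] head=2 tail=2 count=0
After op 6 (write(13)): arr=[11 5 13 _] head=2 tail=3 count=1
After op 7 (write(2)): arr=[11 5 13 2] head=2 tail=0 count=2
After op 8 (write(18)): arr=[18 5 13 2] head=2 tail=1 count=3
After op 9 (write(20)): arr=[18 20 13 2] head=2 tail=2 count=4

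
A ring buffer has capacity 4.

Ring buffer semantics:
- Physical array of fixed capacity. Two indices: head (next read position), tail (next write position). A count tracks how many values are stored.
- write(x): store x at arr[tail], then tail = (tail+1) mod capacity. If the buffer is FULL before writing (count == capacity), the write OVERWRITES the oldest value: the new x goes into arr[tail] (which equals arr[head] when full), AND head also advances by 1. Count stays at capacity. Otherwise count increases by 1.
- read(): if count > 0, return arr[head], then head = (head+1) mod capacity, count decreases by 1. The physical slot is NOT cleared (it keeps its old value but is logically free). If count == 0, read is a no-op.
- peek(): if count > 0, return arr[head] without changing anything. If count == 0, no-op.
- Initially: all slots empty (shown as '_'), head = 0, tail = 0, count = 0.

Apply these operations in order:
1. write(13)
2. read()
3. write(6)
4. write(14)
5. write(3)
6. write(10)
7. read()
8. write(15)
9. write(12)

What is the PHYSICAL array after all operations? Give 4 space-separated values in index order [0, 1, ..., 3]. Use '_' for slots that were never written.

After op 1 (write(13)): arr=[13 _ _ _] head=0 tail=1 count=1
After op 2 (read()): arr=[13 _ _ _] head=1 tail=1 count=0
After op 3 (write(6)): arr=[13 6 _ _] head=1 tail=2 count=1
After op 4 (write(14)): arr=[13 6 14 _] head=1 tail=3 count=2
After op 5 (write(3)): arr=[13 6 14 3] head=1 tail=0 count=3
After op 6 (write(10)): arr=[10 6 14 3] head=1 tail=1 count=4
After op 7 (read()): arr=[10 6 14 3] head=2 tail=1 count=3
After op 8 (write(15)): arr=[10 15 14 3] head=2 tail=2 count=4
After op 9 (write(12)): arr=[10 15 12 3] head=3 tail=3 count=4

Answer: 10 15 12 3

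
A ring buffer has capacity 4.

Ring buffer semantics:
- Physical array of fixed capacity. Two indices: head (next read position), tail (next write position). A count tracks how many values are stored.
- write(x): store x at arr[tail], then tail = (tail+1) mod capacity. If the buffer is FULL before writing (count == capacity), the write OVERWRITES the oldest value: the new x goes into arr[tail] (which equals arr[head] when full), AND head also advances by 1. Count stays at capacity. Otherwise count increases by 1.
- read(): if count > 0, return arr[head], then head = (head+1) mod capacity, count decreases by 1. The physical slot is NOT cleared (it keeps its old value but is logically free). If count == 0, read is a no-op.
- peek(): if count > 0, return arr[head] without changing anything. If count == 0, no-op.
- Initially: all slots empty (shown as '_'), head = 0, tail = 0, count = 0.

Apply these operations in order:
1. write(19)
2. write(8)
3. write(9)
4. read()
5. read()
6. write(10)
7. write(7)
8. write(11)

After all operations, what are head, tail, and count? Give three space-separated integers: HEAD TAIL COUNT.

After op 1 (write(19)): arr=[19 _ _ _] head=0 tail=1 count=1
After op 2 (write(8)): arr=[19 8 _ _] head=0 tail=2 count=2
After op 3 (write(9)): arr=[19 8 9 _] head=0 tail=3 count=3
After op 4 (read()): arr=[19 8 9 _] head=1 tail=3 count=2
After op 5 (read()): arr=[19 8 9 _] head=2 tail=3 count=1
After op 6 (write(10)): arr=[19 8 9 10] head=2 tail=0 count=2
After op 7 (write(7)): arr=[7 8 9 10] head=2 tail=1 count=3
After op 8 (write(11)): arr=[7 11 9 10] head=2 tail=2 count=4

Answer: 2 2 4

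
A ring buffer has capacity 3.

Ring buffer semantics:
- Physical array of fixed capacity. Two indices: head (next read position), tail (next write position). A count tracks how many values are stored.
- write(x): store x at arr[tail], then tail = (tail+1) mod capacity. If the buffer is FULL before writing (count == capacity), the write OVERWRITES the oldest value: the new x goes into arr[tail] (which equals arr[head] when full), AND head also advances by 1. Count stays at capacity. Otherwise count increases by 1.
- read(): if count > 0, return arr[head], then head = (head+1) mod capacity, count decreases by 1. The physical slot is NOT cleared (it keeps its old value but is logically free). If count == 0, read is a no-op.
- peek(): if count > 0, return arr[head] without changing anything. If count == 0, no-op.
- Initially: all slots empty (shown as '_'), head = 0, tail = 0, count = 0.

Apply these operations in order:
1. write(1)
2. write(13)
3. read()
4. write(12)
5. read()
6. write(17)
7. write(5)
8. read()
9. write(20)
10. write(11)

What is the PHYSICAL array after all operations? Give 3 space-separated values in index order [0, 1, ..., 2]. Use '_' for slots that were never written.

After op 1 (write(1)): arr=[1 _ _] head=0 tail=1 count=1
After op 2 (write(13)): arr=[1 13 _] head=0 tail=2 count=2
After op 3 (read()): arr=[1 13 _] head=1 tail=2 count=1
After op 4 (write(12)): arr=[1 13 12] head=1 tail=0 count=2
After op 5 (read()): arr=[1 13 12] head=2 tail=0 count=1
After op 6 (write(17)): arr=[17 13 12] head=2 tail=1 count=2
After op 7 (write(5)): arr=[17 5 12] head=2 tail=2 count=3
After op 8 (read()): arr=[17 5 12] head=0 tail=2 count=2
After op 9 (write(20)): arr=[17 5 20] head=0 tail=0 count=3
After op 10 (write(11)): arr=[11 5 20] head=1 tail=1 count=3

Answer: 11 5 20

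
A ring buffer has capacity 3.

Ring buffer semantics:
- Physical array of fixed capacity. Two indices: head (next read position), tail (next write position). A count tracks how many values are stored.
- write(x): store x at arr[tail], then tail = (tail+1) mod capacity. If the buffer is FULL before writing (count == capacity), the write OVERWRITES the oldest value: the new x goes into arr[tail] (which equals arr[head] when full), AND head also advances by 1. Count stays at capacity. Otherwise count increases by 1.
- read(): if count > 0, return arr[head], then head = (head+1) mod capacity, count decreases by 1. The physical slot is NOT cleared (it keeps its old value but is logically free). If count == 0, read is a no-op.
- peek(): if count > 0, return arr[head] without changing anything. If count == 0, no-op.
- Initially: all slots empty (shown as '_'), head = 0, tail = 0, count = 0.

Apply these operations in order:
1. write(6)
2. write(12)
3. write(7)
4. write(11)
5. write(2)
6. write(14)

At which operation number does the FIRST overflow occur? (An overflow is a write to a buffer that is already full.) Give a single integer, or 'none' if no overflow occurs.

Answer: 4

Derivation:
After op 1 (write(6)): arr=[6 _ _] head=0 tail=1 count=1
After op 2 (write(12)): arr=[6 12 _] head=0 tail=2 count=2
After op 3 (write(7)): arr=[6 12 7] head=0 tail=0 count=3
After op 4 (write(11)): arr=[11 12 7] head=1 tail=1 count=3
After op 5 (write(2)): arr=[11 2 7] head=2 tail=2 count=3
After op 6 (write(14)): arr=[11 2 14] head=0 tail=0 count=3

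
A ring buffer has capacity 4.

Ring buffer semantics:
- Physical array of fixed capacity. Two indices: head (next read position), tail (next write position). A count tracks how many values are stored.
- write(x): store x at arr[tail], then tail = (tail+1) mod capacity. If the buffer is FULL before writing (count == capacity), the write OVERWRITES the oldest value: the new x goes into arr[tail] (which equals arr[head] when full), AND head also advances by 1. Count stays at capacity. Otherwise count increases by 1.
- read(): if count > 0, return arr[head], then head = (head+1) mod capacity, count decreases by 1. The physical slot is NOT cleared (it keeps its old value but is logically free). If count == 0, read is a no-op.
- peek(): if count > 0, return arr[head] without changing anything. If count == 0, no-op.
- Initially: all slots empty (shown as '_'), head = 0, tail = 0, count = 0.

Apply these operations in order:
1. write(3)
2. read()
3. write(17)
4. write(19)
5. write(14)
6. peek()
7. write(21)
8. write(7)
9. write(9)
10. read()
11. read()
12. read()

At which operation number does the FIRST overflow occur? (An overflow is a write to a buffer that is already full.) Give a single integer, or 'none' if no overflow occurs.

Answer: 8

Derivation:
After op 1 (write(3)): arr=[3 _ _ _] head=0 tail=1 count=1
After op 2 (read()): arr=[3 _ _ _] head=1 tail=1 count=0
After op 3 (write(17)): arr=[3 17 _ _] head=1 tail=2 count=1
After op 4 (write(19)): arr=[3 17 19 _] head=1 tail=3 count=2
After op 5 (write(14)): arr=[3 17 19 14] head=1 tail=0 count=3
After op 6 (peek()): arr=[3 17 19 14] head=1 tail=0 count=3
After op 7 (write(21)): arr=[21 17 19 14] head=1 tail=1 count=4
After op 8 (write(7)): arr=[21 7 19 14] head=2 tail=2 count=4
After op 9 (write(9)): arr=[21 7 9 14] head=3 tail=3 count=4
After op 10 (read()): arr=[21 7 9 14] head=0 tail=3 count=3
After op 11 (read()): arr=[21 7 9 14] head=1 tail=3 count=2
After op 12 (read()): arr=[21 7 9 14] head=2 tail=3 count=1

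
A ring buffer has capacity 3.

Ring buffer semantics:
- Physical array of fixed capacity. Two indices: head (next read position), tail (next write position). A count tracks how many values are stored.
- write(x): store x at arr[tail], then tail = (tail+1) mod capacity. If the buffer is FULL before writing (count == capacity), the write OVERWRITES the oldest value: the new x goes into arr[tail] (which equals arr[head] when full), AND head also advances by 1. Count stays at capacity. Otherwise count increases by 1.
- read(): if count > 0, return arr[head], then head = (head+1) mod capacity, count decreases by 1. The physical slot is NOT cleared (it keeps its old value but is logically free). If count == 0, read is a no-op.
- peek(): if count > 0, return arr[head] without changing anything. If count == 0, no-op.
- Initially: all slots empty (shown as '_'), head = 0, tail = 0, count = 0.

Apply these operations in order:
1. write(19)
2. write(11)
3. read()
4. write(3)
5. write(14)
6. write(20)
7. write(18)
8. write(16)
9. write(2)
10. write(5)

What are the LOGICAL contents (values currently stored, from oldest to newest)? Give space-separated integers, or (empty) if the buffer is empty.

Answer: 16 2 5

Derivation:
After op 1 (write(19)): arr=[19 _ _] head=0 tail=1 count=1
After op 2 (write(11)): arr=[19 11 _] head=0 tail=2 count=2
After op 3 (read()): arr=[19 11 _] head=1 tail=2 count=1
After op 4 (write(3)): arr=[19 11 3] head=1 tail=0 count=2
After op 5 (write(14)): arr=[14 11 3] head=1 tail=1 count=3
After op 6 (write(20)): arr=[14 20 3] head=2 tail=2 count=3
After op 7 (write(18)): arr=[14 20 18] head=0 tail=0 count=3
After op 8 (write(16)): arr=[16 20 18] head=1 tail=1 count=3
After op 9 (write(2)): arr=[16 2 18] head=2 tail=2 count=3
After op 10 (write(5)): arr=[16 2 5] head=0 tail=0 count=3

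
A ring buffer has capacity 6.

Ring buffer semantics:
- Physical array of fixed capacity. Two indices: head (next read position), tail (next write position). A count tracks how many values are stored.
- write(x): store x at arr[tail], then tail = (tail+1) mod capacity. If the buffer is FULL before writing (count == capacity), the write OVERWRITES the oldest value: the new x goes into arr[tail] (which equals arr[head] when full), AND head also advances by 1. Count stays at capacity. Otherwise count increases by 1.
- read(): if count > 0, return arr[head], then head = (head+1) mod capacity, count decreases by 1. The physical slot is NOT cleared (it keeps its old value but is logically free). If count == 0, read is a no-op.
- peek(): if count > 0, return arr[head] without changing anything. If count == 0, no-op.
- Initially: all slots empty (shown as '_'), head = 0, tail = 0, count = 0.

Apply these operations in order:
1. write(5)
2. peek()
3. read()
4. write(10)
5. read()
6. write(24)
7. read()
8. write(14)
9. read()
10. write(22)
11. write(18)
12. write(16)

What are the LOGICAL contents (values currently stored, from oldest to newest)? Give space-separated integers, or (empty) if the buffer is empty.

After op 1 (write(5)): arr=[5 _ _ _ _ _] head=0 tail=1 count=1
After op 2 (peek()): arr=[5 _ _ _ _ _] head=0 tail=1 count=1
After op 3 (read()): arr=[5 _ _ _ _ _] head=1 tail=1 count=0
After op 4 (write(10)): arr=[5 10 _ _ _ _] head=1 tail=2 count=1
After op 5 (read()): arr=[5 10 _ _ _ _] head=2 tail=2 count=0
After op 6 (write(24)): arr=[5 10 24 _ _ _] head=2 tail=3 count=1
After op 7 (read()): arr=[5 10 24 _ _ _] head=3 tail=3 count=0
After op 8 (write(14)): arr=[5 10 24 14 _ _] head=3 tail=4 count=1
After op 9 (read()): arr=[5 10 24 14 _ _] head=4 tail=4 count=0
After op 10 (write(22)): arr=[5 10 24 14 22 _] head=4 tail=5 count=1
After op 11 (write(18)): arr=[5 10 24 14 22 18] head=4 tail=0 count=2
After op 12 (write(16)): arr=[16 10 24 14 22 18] head=4 tail=1 count=3

Answer: 22 18 16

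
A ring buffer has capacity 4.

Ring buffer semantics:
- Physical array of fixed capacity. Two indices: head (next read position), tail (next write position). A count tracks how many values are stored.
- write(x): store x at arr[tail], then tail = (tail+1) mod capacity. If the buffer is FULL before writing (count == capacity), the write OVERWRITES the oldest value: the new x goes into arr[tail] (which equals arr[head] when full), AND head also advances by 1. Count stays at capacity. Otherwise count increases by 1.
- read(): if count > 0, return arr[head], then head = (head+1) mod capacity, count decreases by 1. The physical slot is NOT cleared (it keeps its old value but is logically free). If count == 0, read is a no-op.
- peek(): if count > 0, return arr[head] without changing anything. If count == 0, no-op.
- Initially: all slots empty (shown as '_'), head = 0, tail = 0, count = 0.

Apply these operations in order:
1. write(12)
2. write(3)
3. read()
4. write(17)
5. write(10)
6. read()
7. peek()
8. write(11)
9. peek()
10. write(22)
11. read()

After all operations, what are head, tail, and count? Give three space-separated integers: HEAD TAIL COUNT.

Answer: 3 2 3

Derivation:
After op 1 (write(12)): arr=[12 _ _ _] head=0 tail=1 count=1
After op 2 (write(3)): arr=[12 3 _ _] head=0 tail=2 count=2
After op 3 (read()): arr=[12 3 _ _] head=1 tail=2 count=1
After op 4 (write(17)): arr=[12 3 17 _] head=1 tail=3 count=2
After op 5 (write(10)): arr=[12 3 17 10] head=1 tail=0 count=3
After op 6 (read()): arr=[12 3 17 10] head=2 tail=0 count=2
After op 7 (peek()): arr=[12 3 17 10] head=2 tail=0 count=2
After op 8 (write(11)): arr=[11 3 17 10] head=2 tail=1 count=3
After op 9 (peek()): arr=[11 3 17 10] head=2 tail=1 count=3
After op 10 (write(22)): arr=[11 22 17 10] head=2 tail=2 count=4
After op 11 (read()): arr=[11 22 17 10] head=3 tail=2 count=3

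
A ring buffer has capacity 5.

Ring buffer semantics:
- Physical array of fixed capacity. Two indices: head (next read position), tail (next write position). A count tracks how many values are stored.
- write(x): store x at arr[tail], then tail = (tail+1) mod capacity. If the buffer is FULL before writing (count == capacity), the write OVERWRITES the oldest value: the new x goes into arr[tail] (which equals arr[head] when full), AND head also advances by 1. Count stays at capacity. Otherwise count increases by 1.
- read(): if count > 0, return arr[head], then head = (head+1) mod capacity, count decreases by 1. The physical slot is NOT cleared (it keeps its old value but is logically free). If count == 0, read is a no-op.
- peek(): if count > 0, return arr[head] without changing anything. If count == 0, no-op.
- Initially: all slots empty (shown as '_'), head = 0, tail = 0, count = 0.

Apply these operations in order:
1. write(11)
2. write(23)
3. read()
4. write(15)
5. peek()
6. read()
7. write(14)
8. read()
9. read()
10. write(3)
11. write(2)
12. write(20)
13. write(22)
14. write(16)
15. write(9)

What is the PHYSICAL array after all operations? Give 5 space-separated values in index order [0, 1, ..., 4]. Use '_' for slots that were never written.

Answer: 2 20 22 16 9

Derivation:
After op 1 (write(11)): arr=[11 _ _ _ _] head=0 tail=1 count=1
After op 2 (write(23)): arr=[11 23 _ _ _] head=0 tail=2 count=2
After op 3 (read()): arr=[11 23 _ _ _] head=1 tail=2 count=1
After op 4 (write(15)): arr=[11 23 15 _ _] head=1 tail=3 count=2
After op 5 (peek()): arr=[11 23 15 _ _] head=1 tail=3 count=2
After op 6 (read()): arr=[11 23 15 _ _] head=2 tail=3 count=1
After op 7 (write(14)): arr=[11 23 15 14 _] head=2 tail=4 count=2
After op 8 (read()): arr=[11 23 15 14 _] head=3 tail=4 count=1
After op 9 (read()): arr=[11 23 15 14 _] head=4 tail=4 count=0
After op 10 (write(3)): arr=[11 23 15 14 3] head=4 tail=0 count=1
After op 11 (write(2)): arr=[2 23 15 14 3] head=4 tail=1 count=2
After op 12 (write(20)): arr=[2 20 15 14 3] head=4 tail=2 count=3
After op 13 (write(22)): arr=[2 20 22 14 3] head=4 tail=3 count=4
After op 14 (write(16)): arr=[2 20 22 16 3] head=4 tail=4 count=5
After op 15 (write(9)): arr=[2 20 22 16 9] head=0 tail=0 count=5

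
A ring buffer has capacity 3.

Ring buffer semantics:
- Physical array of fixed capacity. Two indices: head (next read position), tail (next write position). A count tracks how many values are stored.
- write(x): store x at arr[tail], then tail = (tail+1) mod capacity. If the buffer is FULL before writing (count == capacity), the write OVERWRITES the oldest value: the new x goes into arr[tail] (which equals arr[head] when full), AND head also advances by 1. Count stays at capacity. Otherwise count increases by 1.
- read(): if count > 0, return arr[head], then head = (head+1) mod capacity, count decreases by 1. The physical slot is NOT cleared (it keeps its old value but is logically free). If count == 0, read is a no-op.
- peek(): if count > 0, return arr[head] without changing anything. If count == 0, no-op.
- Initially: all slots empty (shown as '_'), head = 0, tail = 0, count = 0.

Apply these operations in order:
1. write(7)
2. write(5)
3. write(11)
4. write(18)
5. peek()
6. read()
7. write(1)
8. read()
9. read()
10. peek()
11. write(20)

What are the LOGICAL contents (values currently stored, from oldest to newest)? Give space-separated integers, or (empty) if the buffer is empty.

Answer: 1 20

Derivation:
After op 1 (write(7)): arr=[7 _ _] head=0 tail=1 count=1
After op 2 (write(5)): arr=[7 5 _] head=0 tail=2 count=2
After op 3 (write(11)): arr=[7 5 11] head=0 tail=0 count=3
After op 4 (write(18)): arr=[18 5 11] head=1 tail=1 count=3
After op 5 (peek()): arr=[18 5 11] head=1 tail=1 count=3
After op 6 (read()): arr=[18 5 11] head=2 tail=1 count=2
After op 7 (write(1)): arr=[18 1 11] head=2 tail=2 count=3
After op 8 (read()): arr=[18 1 11] head=0 tail=2 count=2
After op 9 (read()): arr=[18 1 11] head=1 tail=2 count=1
After op 10 (peek()): arr=[18 1 11] head=1 tail=2 count=1
After op 11 (write(20)): arr=[18 1 20] head=1 tail=0 count=2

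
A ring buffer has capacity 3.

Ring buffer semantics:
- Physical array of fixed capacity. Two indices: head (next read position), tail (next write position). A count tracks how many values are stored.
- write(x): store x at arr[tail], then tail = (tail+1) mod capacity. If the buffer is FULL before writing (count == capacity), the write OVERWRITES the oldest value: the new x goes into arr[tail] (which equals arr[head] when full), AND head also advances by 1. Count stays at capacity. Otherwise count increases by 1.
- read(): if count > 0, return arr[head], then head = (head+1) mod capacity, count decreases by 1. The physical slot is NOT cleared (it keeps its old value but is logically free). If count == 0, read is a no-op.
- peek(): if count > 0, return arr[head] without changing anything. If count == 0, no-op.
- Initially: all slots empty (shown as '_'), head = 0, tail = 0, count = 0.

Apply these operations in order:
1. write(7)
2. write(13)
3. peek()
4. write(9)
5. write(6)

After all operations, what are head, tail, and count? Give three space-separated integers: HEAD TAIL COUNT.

Answer: 1 1 3

Derivation:
After op 1 (write(7)): arr=[7 _ _] head=0 tail=1 count=1
After op 2 (write(13)): arr=[7 13 _] head=0 tail=2 count=2
After op 3 (peek()): arr=[7 13 _] head=0 tail=2 count=2
After op 4 (write(9)): arr=[7 13 9] head=0 tail=0 count=3
After op 5 (write(6)): arr=[6 13 9] head=1 tail=1 count=3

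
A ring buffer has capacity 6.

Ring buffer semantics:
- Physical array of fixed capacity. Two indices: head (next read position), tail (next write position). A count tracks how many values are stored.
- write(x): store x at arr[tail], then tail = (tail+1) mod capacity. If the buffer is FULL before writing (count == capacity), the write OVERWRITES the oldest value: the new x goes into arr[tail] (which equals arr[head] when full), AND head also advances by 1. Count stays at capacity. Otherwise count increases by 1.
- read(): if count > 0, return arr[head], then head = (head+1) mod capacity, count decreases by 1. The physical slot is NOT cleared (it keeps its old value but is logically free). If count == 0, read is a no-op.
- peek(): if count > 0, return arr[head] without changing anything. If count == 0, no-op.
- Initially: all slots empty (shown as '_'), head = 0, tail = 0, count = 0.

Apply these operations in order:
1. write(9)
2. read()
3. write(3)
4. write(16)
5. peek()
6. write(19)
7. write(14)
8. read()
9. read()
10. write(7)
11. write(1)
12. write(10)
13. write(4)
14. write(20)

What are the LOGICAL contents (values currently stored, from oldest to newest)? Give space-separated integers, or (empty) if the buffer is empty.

Answer: 14 7 1 10 4 20

Derivation:
After op 1 (write(9)): arr=[9 _ _ _ _ _] head=0 tail=1 count=1
After op 2 (read()): arr=[9 _ _ _ _ _] head=1 tail=1 count=0
After op 3 (write(3)): arr=[9 3 _ _ _ _] head=1 tail=2 count=1
After op 4 (write(16)): arr=[9 3 16 _ _ _] head=1 tail=3 count=2
After op 5 (peek()): arr=[9 3 16 _ _ _] head=1 tail=3 count=2
After op 6 (write(19)): arr=[9 3 16 19 _ _] head=1 tail=4 count=3
After op 7 (write(14)): arr=[9 3 16 19 14 _] head=1 tail=5 count=4
After op 8 (read()): arr=[9 3 16 19 14 _] head=2 tail=5 count=3
After op 9 (read()): arr=[9 3 16 19 14 _] head=3 tail=5 count=2
After op 10 (write(7)): arr=[9 3 16 19 14 7] head=3 tail=0 count=3
After op 11 (write(1)): arr=[1 3 16 19 14 7] head=3 tail=1 count=4
After op 12 (write(10)): arr=[1 10 16 19 14 7] head=3 tail=2 count=5
After op 13 (write(4)): arr=[1 10 4 19 14 7] head=3 tail=3 count=6
After op 14 (write(20)): arr=[1 10 4 20 14 7] head=4 tail=4 count=6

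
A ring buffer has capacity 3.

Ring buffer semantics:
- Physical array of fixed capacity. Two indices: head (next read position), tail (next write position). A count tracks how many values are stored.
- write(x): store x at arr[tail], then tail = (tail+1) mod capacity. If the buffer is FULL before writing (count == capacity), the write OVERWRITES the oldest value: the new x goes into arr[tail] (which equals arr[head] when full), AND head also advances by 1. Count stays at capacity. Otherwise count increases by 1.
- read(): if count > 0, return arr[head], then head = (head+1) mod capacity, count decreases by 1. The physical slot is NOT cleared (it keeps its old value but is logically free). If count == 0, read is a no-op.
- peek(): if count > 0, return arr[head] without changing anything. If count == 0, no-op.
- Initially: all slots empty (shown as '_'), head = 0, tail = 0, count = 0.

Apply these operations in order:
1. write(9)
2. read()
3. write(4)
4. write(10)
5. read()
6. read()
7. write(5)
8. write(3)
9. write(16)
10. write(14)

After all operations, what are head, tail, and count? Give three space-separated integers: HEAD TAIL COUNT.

Answer: 1 1 3

Derivation:
After op 1 (write(9)): arr=[9 _ _] head=0 tail=1 count=1
After op 2 (read()): arr=[9 _ _] head=1 tail=1 count=0
After op 3 (write(4)): arr=[9 4 _] head=1 tail=2 count=1
After op 4 (write(10)): arr=[9 4 10] head=1 tail=0 count=2
After op 5 (read()): arr=[9 4 10] head=2 tail=0 count=1
After op 6 (read()): arr=[9 4 10] head=0 tail=0 count=0
After op 7 (write(5)): arr=[5 4 10] head=0 tail=1 count=1
After op 8 (write(3)): arr=[5 3 10] head=0 tail=2 count=2
After op 9 (write(16)): arr=[5 3 16] head=0 tail=0 count=3
After op 10 (write(14)): arr=[14 3 16] head=1 tail=1 count=3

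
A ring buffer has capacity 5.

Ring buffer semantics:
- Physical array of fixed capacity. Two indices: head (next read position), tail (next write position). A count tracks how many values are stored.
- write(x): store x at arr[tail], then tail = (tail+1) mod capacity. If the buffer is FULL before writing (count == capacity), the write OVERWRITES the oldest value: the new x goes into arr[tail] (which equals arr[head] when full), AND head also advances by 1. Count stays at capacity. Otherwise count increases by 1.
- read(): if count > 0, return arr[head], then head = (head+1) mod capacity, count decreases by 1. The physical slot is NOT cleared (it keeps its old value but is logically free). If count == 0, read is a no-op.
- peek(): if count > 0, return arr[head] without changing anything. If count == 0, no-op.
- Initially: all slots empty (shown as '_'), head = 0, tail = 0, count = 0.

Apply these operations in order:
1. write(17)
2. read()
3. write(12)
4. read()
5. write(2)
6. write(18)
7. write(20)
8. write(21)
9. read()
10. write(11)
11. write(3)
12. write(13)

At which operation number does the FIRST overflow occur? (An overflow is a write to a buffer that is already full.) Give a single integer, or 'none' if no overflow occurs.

Answer: 12

Derivation:
After op 1 (write(17)): arr=[17 _ _ _ _] head=0 tail=1 count=1
After op 2 (read()): arr=[17 _ _ _ _] head=1 tail=1 count=0
After op 3 (write(12)): arr=[17 12 _ _ _] head=1 tail=2 count=1
After op 4 (read()): arr=[17 12 _ _ _] head=2 tail=2 count=0
After op 5 (write(2)): arr=[17 12 2 _ _] head=2 tail=3 count=1
After op 6 (write(18)): arr=[17 12 2 18 _] head=2 tail=4 count=2
After op 7 (write(20)): arr=[17 12 2 18 20] head=2 tail=0 count=3
After op 8 (write(21)): arr=[21 12 2 18 20] head=2 tail=1 count=4
After op 9 (read()): arr=[21 12 2 18 20] head=3 tail=1 count=3
After op 10 (write(11)): arr=[21 11 2 18 20] head=3 tail=2 count=4
After op 11 (write(3)): arr=[21 11 3 18 20] head=3 tail=3 count=5
After op 12 (write(13)): arr=[21 11 3 13 20] head=4 tail=4 count=5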